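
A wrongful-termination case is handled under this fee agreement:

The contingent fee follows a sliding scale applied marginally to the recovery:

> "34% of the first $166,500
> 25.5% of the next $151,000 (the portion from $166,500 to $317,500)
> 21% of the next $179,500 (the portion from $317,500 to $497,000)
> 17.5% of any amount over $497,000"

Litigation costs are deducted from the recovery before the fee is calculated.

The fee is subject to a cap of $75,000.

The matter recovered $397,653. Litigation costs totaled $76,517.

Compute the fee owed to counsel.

$75,000.00

Fee base (net of costs): $397,653 − $76,517 = $321,136
First $166,500 at 34% = $56,610.00
Next $151,000 at 25.5% = $38,505.00
Remaining $3,636 at 21% = $763.56
Fee: $56,610.00 + $38,505.00 + $763.56 = $95,878.56
$95,878.56 exceeds the $75,000 cap, so the fee is capped at $75,000.00.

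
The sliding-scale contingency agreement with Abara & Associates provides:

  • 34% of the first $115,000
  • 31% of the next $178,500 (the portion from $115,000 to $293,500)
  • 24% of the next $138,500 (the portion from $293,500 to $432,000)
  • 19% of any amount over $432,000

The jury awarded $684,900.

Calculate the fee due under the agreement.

$175,726.00

First $115,000 at 34% = $39,100.00
Next $178,500 at 31% = $55,335.00
Next $138,500 at 24% = $33,240.00
Remaining $252,900 at 19% = $48,051.00
Fee: $39,100.00 + $55,335.00 + $33,240.00 + $48,051.00 = $175,726.00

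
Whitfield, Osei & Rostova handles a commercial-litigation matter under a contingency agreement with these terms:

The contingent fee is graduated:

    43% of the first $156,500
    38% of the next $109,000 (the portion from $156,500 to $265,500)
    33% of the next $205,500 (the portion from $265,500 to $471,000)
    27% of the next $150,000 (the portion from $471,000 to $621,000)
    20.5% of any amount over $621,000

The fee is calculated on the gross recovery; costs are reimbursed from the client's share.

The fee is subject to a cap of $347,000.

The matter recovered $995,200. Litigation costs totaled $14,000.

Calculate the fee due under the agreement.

$293,741.00

Fee base is the gross recovery, $995,200; costs are reimbursed separately.
First $156,500 at 43% = $67,295.00
Next $109,000 at 38% = $41,420.00
Next $205,500 at 33% = $67,815.00
Next $150,000 at 27% = $40,500.00
Remaining $374,200 at 20.5% = $76,711.00
Fee: $67,295.00 + $41,420.00 + $67,815.00 + $40,500.00 + $76,711.00 = $293,741.00
$293,741.00 is under the $347,000 cap.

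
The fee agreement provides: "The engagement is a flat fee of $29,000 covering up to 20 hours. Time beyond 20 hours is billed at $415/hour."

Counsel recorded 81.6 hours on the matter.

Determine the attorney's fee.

Flat fee: $29,000.00
Excess hours: 81.6 − 20 = 61.6
Overrun: 61.6 × $415 = $25,564.00
Total: $29,000.00 + $25,564.00 = $54,564.00

$54,564.00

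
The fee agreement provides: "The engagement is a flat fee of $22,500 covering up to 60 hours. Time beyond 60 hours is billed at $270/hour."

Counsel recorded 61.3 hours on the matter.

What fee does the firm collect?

Flat fee: $22,500.00
Excess hours: 61.3 − 60 = 1.3
Overrun: 1.3 × $270 = $351.00
Total: $22,500.00 + $351.00 = $22,851.00

$22,851.00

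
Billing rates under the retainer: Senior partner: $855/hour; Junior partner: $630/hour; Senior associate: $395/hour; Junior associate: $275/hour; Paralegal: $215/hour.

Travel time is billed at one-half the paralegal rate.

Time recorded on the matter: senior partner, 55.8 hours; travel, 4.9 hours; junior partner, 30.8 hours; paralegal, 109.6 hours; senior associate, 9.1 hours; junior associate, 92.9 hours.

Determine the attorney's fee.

Senior partner: 55.8 × $855 = $47,709.00
Junior partner: 30.8 × $630 = $19,404.00
Senior associate: 9.1 × $395 = $3,594.50
Junior associate: 92.9 × $275 = $25,547.50
Paralegal: 109.6 × $215 = $23,564.00
Subtotal: $47,709.00 + $19,404.00 + $3,594.50 + $25,547.50 + $23,564.00 = $119,819.00
Travel: 4.9 × ($215 ÷ 2) = 4.9 × $107.50 = $526.75
Total: $119,819.00 + $526.75 = $120,345.75

$120,345.75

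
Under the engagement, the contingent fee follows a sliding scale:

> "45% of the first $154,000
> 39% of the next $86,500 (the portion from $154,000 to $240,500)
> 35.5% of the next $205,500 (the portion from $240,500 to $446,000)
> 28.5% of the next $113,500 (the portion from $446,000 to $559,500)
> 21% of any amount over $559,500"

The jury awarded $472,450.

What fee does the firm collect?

First $154,000 at 45% = $69,300.00
Next $86,500 at 39% = $33,735.00
Next $205,500 at 35.5% = $72,952.50
Remaining $26,450 at 28.5% = $7,538.25
Fee: $69,300.00 + $33,735.00 + $72,952.50 + $7,538.25 = $183,525.75

$183,525.75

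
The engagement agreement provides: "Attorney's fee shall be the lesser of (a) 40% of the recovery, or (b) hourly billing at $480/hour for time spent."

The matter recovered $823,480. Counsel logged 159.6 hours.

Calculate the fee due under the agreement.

(a) 40% of $823,480 = $329,392.00
(b) 159.6 × $480 = $76,608.00
The lesser is (b): $76,608.00.

$76,608.00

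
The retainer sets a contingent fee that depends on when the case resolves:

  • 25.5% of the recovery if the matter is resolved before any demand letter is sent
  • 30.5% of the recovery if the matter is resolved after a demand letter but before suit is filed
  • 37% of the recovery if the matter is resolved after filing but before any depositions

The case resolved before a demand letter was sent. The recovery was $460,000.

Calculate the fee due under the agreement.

$117,300.00

The matter resolved before a demand letter was sent, so the 25.5% rate applies.
$460,000 × 25.5% = $117,300.00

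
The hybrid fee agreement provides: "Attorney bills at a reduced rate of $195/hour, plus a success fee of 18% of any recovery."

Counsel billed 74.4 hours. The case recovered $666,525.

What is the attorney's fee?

Hourly: 74.4 × $195 = $14,508.00
Success fee: 18% of $666,525 = $119,974.50
Total: $14,508.00 + $119,974.50 = $134,482.50

$134,482.50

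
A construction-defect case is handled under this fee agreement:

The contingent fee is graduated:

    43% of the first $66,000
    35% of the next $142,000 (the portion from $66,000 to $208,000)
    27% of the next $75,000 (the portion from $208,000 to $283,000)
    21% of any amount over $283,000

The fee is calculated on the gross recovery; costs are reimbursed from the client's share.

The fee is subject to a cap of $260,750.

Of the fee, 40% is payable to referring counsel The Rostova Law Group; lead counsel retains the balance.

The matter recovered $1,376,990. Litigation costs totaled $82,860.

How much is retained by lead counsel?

$156,450.00

Fee base is the gross recovery, $1,376,990; costs are reimbursed separately.
First $66,000 at 43% = $28,380.00
Next $142,000 at 35% = $49,700.00
Next $75,000 at 27% = $20,250.00
Remaining $1,093,990 at 21% = $229,737.90
Fee: $28,380.00 + $49,700.00 + $20,250.00 + $229,737.90 = $328,067.90
$328,067.90 exceeds the $260,750 cap, so the fee is capped at $260,750.00.
Referral share: 40% of $260,750.00 = $104,300.00; lead counsel retains $260,750.00 − $104,300.00 = $156,450.00.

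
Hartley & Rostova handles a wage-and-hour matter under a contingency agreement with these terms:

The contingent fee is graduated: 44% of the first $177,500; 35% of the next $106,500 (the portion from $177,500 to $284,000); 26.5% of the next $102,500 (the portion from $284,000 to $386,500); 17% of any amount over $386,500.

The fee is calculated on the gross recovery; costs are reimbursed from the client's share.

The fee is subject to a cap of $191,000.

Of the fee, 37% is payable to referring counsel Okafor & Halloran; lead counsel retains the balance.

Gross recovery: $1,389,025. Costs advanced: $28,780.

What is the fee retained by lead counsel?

Fee base is the gross recovery, $1,389,025; costs are reimbursed separately.
First $177,500 at 44% = $78,100.00
Next $106,500 at 35% = $37,275.00
Next $102,500 at 26.5% = $27,162.50
Remaining $1,002,525 at 17% = $170,429.25
Fee: $78,100.00 + $37,275.00 + $27,162.50 + $170,429.25 = $312,966.75
$312,966.75 exceeds the $191,000 cap, so the fee is capped at $191,000.00.
Referral share: 37% of $191,000.00 = $70,670.00; lead counsel retains $191,000.00 − $70,670.00 = $120,330.00.

$120,330.00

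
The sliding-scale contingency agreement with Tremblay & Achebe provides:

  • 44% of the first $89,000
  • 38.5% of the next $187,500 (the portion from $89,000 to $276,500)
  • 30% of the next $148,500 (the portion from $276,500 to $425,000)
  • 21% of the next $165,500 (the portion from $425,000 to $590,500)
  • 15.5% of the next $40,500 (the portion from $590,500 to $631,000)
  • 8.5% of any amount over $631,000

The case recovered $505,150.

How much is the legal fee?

$172,729.00

First $89,000 at 44% = $39,160.00
Next $187,500 at 38.5% = $72,187.50
Next $148,500 at 30% = $44,550.00
Remaining $80,150 at 21% = $16,831.50
Fee: $39,160.00 + $72,187.50 + $44,550.00 + $16,831.50 = $172,729.00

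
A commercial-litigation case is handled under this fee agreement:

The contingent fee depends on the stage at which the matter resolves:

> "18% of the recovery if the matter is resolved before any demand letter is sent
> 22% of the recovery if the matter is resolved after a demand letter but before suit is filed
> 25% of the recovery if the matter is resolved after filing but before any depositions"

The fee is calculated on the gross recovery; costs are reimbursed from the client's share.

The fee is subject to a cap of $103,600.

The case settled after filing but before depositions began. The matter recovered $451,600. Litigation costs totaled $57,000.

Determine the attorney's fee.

Fee base is the gross recovery, $451,600; costs are reimbursed separately.
The matter settled after filing but before depositions began, so the 25% rate applies.
$451,600 × 25% = $112,900.00
$112,900.00 exceeds the $103,600 cap, so the fee is capped at $103,600.00.

$103,600.00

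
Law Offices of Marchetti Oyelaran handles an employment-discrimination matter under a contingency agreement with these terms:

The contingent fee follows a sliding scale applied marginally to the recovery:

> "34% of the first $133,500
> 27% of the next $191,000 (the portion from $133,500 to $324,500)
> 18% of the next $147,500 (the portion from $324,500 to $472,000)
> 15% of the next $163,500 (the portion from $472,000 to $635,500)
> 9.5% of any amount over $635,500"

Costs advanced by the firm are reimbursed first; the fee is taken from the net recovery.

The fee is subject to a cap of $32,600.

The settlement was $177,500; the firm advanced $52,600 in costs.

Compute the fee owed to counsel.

$32,600.00

Fee base (net of costs): $177,500 − $52,600 = $124,900
First $124,900 at 34% = $42,466.00
$42,466.00 exceeds the $32,600 cap, so the fee is capped at $32,600.00.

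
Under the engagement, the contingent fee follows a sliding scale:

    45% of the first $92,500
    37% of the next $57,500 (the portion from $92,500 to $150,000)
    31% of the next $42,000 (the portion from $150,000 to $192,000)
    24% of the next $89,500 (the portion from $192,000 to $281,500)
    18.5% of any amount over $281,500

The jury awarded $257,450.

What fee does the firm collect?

First $92,500 at 45% = $41,625.00
Next $57,500 at 37% = $21,275.00
Next $42,000 at 31% = $13,020.00
Remaining $65,450 at 24% = $15,708.00
Fee: $41,625.00 + $21,275.00 + $13,020.00 + $15,708.00 = $91,628.00

$91,628.00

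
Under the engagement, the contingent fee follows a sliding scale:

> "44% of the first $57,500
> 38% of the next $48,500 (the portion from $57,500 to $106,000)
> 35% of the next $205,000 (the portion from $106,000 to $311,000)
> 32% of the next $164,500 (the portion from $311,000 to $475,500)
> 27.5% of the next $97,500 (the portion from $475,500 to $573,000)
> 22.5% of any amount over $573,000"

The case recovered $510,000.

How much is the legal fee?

First $57,500 at 44% = $25,300.00
Next $48,500 at 38% = $18,430.00
Next $205,000 at 35% = $71,750.00
Next $164,500 at 32% = $52,640.00
Remaining $34,500 at 27.5% = $9,487.50
Fee: $25,300.00 + $18,430.00 + $71,750.00 + $52,640.00 + $9,487.50 = $177,607.50

$177,607.50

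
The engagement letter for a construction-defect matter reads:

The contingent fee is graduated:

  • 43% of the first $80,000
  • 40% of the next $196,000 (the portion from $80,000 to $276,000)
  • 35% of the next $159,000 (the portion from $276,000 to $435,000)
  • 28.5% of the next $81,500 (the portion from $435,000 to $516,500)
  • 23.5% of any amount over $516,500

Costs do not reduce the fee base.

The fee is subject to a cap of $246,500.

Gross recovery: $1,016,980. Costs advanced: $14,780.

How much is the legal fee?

Fee base is the gross recovery, $1,016,980; costs are reimbursed separately.
First $80,000 at 43% = $34,400.00
Next $196,000 at 40% = $78,400.00
Next $159,000 at 35% = $55,650.00
Next $81,500 at 28.5% = $23,227.50
Remaining $500,480 at 23.5% = $117,612.80
Fee: $34,400.00 + $78,400.00 + $55,650.00 + $23,227.50 + $117,612.80 = $309,290.30
$309,290.30 exceeds the $246,500 cap, so the fee is capped at $246,500.00.

$246,500.00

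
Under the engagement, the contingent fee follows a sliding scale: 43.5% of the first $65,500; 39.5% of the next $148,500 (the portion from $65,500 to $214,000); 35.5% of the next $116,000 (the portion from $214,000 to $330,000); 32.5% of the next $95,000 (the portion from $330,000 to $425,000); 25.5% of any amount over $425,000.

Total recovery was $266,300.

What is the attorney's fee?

First $65,500 at 43.5% = $28,492.50
Next $148,500 at 39.5% = $58,657.50
Remaining $52,300 at 35.5% = $18,566.50
Fee: $28,492.50 + $58,657.50 + $18,566.50 = $105,716.50

$105,716.50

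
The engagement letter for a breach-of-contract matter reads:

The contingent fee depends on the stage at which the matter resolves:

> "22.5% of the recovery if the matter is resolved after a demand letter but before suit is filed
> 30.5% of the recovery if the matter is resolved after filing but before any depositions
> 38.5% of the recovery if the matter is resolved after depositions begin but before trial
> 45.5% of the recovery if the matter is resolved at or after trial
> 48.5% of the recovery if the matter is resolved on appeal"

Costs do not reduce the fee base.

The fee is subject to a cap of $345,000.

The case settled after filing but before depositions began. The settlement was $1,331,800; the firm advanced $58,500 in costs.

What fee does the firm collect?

Fee base is the gross recovery, $1,331,800; costs are reimbursed separately.
The matter settled after filing but before depositions began, so the 30.5% rate applies.
$1,331,800 × 30.5% = $406,199.00
$406,199.00 exceeds the $345,000 cap, so the fee is capped at $345,000.00.

$345,000.00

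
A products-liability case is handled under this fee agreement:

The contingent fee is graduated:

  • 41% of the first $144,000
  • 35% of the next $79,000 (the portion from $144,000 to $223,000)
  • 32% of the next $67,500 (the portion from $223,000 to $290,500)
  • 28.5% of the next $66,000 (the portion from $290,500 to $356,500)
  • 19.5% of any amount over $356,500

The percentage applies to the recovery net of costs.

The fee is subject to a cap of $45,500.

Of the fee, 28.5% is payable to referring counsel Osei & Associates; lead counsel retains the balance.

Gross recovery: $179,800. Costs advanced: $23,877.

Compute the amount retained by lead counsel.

Fee base (net of costs): $179,800 − $23,877 = $155,923
First $144,000 at 41% = $59,040.00
Remaining $11,923 at 35% = $4,173.05
Fee: $59,040.00 + $4,173.05 = $63,213.05
$63,213.05 exceeds the $45,500 cap, so the fee is capped at $45,500.00.
Referral share: 28.5% of $45,500.00 = $12,967.50; lead counsel retains $45,500.00 − $12,967.50 = $32,532.50.

$32,532.50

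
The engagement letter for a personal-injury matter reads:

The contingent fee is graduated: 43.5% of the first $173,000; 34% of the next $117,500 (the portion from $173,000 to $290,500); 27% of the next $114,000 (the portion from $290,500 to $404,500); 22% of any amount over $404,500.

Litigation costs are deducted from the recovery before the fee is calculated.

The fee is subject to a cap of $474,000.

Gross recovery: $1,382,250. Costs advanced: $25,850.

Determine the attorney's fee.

$355,403.00

Fee base (net of costs): $1,382,250 − $25,850 = $1,356,400
First $173,000 at 43.5% = $75,255.00
Next $117,500 at 34% = $39,950.00
Next $114,000 at 27% = $30,780.00
Remaining $951,900 at 22% = $209,418.00
Fee: $75,255.00 + $39,950.00 + $30,780.00 + $209,418.00 = $355,403.00
$355,403.00 is under the $474,000 cap.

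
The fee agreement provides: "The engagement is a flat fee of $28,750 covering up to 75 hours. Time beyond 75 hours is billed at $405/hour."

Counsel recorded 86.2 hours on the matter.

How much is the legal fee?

$33,286.00

Flat fee: $28,750.00
Excess hours: 86.2 − 75 = 11.2
Overrun: 11.2 × $405 = $4,536.00
Total: $28,750.00 + $4,536.00 = $33,286.00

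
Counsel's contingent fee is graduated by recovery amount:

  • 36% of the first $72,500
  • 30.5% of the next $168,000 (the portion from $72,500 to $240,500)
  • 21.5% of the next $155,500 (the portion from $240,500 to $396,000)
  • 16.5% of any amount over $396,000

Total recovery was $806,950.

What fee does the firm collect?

$178,579.25

First $72,500 at 36% = $26,100.00
Next $168,000 at 30.5% = $51,240.00
Next $155,500 at 21.5% = $33,432.50
Remaining $410,950 at 16.5% = $67,806.75
Fee: $26,100.00 + $51,240.00 + $33,432.50 + $67,806.75 = $178,579.25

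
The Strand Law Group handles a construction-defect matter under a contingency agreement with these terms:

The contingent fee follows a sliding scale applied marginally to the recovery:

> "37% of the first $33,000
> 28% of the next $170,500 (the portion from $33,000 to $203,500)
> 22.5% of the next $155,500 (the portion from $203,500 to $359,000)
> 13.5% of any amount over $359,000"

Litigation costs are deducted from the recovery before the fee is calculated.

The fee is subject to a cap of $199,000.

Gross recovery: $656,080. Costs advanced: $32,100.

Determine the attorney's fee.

$130,709.80

Fee base (net of costs): $656,080 − $32,100 = $623,980
First $33,000 at 37% = $12,210.00
Next $170,500 at 28% = $47,740.00
Next $155,500 at 22.5% = $34,987.50
Remaining $264,980 at 13.5% = $35,772.30
Fee: $12,210.00 + $47,740.00 + $34,987.50 + $35,772.30 = $130,709.80
$130,709.80 is under the $199,000 cap.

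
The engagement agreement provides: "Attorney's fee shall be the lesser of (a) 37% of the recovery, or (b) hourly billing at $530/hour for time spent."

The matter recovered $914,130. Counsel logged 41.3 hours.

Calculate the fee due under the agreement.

$21,889.00

(a) 37% of $914,130 = $338,228.10
(b) 41.3 × $530 = $21,889.00
The lesser is (b): $21,889.00.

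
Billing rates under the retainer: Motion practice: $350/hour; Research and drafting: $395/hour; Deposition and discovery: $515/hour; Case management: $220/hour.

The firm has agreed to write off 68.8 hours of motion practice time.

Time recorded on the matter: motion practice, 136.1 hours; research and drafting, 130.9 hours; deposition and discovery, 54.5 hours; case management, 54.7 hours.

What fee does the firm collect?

$115,362.00

Motion practice: 136.1 × $350 = $47,635.00
Research and drafting: 130.9 × $395 = $51,705.50
Deposition and discovery: 54.5 × $515 = $28,067.50
Case management: 54.7 × $220 = $12,034.00
Subtotal: $139,442.00
Write-off: 68.8 × $350 = $24,080.00
Total: $139,442.00 − $24,080.00 = $115,362.00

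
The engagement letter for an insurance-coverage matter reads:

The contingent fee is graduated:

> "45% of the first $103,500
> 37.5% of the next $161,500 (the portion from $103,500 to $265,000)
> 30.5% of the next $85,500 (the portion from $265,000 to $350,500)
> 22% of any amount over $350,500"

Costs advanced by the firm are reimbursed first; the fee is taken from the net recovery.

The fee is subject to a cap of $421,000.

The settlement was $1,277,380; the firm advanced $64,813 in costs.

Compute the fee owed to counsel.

Fee base (net of costs): $1,277,380 − $64,813 = $1,212,567
First $103,500 at 45% = $46,575.00
Next $161,500 at 37.5% = $60,562.50
Next $85,500 at 30.5% = $26,077.50
Remaining $862,067 at 22% = $189,654.74
Fee: $46,575.00 + $60,562.50 + $26,077.50 + $189,654.74 = $322,869.74
$322,869.74 is under the $421,000 cap.

$322,869.74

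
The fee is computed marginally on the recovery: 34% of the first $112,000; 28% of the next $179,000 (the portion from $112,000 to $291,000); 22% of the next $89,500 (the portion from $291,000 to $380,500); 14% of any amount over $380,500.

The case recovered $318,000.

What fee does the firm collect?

First $112,000 at 34% = $38,080.00
Next $179,000 at 28% = $50,120.00
Remaining $27,000 at 22% = $5,940.00
Fee: $38,080.00 + $50,120.00 + $5,940.00 = $94,140.00

$94,140.00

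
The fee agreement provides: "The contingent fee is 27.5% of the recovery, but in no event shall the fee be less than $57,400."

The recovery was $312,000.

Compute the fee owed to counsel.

27.5% of $312,000 = $85,800.00
That exceeds the $57,400 minimum.

$85,800.00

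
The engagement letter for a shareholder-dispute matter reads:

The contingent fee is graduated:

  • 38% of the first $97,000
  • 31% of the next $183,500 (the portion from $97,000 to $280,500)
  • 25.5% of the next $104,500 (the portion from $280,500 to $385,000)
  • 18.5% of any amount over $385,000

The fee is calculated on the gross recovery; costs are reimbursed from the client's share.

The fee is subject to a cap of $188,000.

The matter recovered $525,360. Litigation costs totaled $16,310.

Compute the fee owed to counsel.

$146,359.10

Fee base is the gross recovery, $525,360; costs are reimbursed separately.
First $97,000 at 38% = $36,860.00
Next $183,500 at 31% = $56,885.00
Next $104,500 at 25.5% = $26,647.50
Remaining $140,360 at 18.5% = $25,966.60
Fee: $36,860.00 + $56,885.00 + $26,647.50 + $25,966.60 = $146,359.10
$146,359.10 is under the $188,000 cap.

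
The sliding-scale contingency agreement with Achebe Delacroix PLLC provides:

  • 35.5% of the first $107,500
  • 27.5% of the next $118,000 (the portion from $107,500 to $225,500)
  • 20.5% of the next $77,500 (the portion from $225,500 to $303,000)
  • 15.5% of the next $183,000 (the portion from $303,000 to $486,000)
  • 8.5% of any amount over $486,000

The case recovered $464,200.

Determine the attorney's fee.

$111,486.00

First $107,500 at 35.5% = $38,162.50
Next $118,000 at 27.5% = $32,450.00
Next $77,500 at 20.5% = $15,887.50
Remaining $161,200 at 15.5% = $24,986.00
Fee: $38,162.50 + $32,450.00 + $15,887.50 + $24,986.00 = $111,486.00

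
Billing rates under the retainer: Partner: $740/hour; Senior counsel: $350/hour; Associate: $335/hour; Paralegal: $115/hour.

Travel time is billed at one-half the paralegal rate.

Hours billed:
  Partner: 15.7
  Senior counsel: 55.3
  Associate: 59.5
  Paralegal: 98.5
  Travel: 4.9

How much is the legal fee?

Partner: 15.7 × $740 = $11,618.00
Senior counsel: 55.3 × $350 = $19,355.00
Associate: 59.5 × $335 = $19,932.50
Paralegal: 98.5 × $115 = $11,327.50
Subtotal: $11,618.00 + $19,355.00 + $19,932.50 + $11,327.50 = $62,233.00
Travel: 4.9 × ($115 ÷ 2) = 4.9 × $57.50 = $281.75
Total: $62,233.00 + $281.75 = $62,514.75

$62,514.75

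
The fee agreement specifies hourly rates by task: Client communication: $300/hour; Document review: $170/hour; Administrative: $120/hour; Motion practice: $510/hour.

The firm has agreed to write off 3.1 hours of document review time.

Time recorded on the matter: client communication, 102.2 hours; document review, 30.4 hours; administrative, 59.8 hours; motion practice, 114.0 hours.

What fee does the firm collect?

$100,617.00

Client communication: 102.2 × $300 = $30,660.00
Document review: 30.4 × $170 = $5,168.00
Administrative: 59.8 × $120 = $7,176.00
Motion practice: 114.0 × $510 = $58,140.00
Subtotal: $101,144.00
Write-off: 3.1 × $170 = $527.00
Total: $101,144.00 − $527.00 = $100,617.00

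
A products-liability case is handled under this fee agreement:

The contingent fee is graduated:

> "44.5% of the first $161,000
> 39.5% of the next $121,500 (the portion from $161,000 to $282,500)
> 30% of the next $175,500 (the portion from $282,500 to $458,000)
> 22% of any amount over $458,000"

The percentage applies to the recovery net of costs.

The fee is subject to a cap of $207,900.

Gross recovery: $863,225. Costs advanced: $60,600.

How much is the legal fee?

$207,900.00

Fee base (net of costs): $863,225 − $60,600 = $802,625
First $161,000 at 44.5% = $71,645.00
Next $121,500 at 39.5% = $47,992.50
Next $175,500 at 30% = $52,650.00
Remaining $344,625 at 22% = $75,817.50
Fee: $71,645.00 + $47,992.50 + $52,650.00 + $75,817.50 = $248,105.00
$248,105.00 exceeds the $207,900 cap, so the fee is capped at $207,900.00.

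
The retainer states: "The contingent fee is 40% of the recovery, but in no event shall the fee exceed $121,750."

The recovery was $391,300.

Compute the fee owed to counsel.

40% of $391,300 = $156,520.00
That exceeds the $121,750 cap, so the fee is capped at $121,750.

$121,750.00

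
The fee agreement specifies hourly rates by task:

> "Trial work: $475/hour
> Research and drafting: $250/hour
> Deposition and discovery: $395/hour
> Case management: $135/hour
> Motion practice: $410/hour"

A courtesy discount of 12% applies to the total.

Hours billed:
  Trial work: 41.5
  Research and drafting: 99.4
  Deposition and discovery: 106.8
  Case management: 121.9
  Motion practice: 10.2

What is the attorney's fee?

$94,500.56

Trial work: 41.5 × $475 = $19,712.50
Research and drafting: 99.4 × $250 = $24,850.00
Deposition and discovery: 106.8 × $395 = $42,186.00
Case management: 121.9 × $135 = $16,456.50
Motion practice: 10.2 × $410 = $4,182.00
Subtotal: $107,387.00
Less 12% discount: −$12,886.44
Total: $107,387.00 − $12,886.44 = $94,500.56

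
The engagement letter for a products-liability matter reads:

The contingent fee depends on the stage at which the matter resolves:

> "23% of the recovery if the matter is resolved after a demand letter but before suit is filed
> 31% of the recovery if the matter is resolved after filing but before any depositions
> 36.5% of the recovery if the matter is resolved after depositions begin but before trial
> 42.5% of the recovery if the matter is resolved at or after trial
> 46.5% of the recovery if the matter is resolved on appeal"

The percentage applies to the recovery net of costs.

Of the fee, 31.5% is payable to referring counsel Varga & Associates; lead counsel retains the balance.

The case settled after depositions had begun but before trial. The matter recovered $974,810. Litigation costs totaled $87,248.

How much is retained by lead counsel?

$221,912.69

Fee base (net of costs): $974,810 − $87,248 = $887,562
The matter settled after depositions had begun but before trial, so the 36.5% rate applies.
$887,562 × 36.5% = $323,960.13
Referral share: 31.5% of $323,960.13 = $102,047.44; lead counsel retains $323,960.13 − $102,047.44 = $221,912.69.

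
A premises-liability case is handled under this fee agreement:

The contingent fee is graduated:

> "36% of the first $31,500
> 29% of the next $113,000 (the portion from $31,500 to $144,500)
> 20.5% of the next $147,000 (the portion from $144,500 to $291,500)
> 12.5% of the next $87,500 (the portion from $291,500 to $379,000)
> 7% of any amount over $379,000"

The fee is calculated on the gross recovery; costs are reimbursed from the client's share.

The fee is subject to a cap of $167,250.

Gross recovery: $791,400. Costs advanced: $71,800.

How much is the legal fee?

Fee base is the gross recovery, $791,400; costs are reimbursed separately.
First $31,500 at 36% = $11,340.00
Next $113,000 at 29% = $32,770.00
Next $147,000 at 20.5% = $30,135.00
Next $87,500 at 12.5% = $10,937.50
Remaining $412,400 at 7% = $28,868.00
Fee: $11,340.00 + $32,770.00 + $30,135.00 + $10,937.50 + $28,868.00 = $114,050.50
$114,050.50 is under the $167,250 cap.

$114,050.50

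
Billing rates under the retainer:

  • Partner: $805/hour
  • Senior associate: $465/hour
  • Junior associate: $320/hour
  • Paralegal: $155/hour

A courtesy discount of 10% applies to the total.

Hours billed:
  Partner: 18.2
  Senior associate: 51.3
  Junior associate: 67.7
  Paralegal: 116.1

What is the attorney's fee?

$70,348.50

Partner: 18.2 × $805 = $14,651.00
Senior associate: 51.3 × $465 = $23,854.50
Junior associate: 67.7 × $320 = $21,664.00
Paralegal: 116.1 × $155 = $17,995.50
Subtotal: $78,165.00
Less 10% discount: −$7,816.50
Total: $78,165.00 − $7,816.50 = $70,348.50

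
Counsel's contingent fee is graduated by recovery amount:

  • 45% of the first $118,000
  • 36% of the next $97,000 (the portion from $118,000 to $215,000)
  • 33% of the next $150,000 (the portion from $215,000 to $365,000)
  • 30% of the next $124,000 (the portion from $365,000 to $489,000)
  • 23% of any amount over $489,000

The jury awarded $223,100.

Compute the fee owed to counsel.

$90,693.00

First $118,000 at 45% = $53,100.00
Next $97,000 at 36% = $34,920.00
Remaining $8,100 at 33% = $2,673.00
Fee: $53,100.00 + $34,920.00 + $2,673.00 = $90,693.00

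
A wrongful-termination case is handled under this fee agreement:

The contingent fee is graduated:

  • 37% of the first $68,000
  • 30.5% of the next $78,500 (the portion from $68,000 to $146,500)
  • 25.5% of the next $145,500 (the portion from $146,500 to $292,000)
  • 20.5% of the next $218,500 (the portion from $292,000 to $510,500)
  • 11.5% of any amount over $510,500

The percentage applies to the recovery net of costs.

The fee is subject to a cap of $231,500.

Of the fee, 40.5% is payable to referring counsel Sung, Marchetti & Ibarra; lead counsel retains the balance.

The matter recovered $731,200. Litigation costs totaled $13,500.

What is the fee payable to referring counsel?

Fee base (net of costs): $731,200 − $13,500 = $717,700
First $68,000 at 37% = $25,160.00
Next $78,500 at 30.5% = $23,942.50
Next $145,500 at 25.5% = $37,102.50
Next $218,500 at 20.5% = $44,792.50
Remaining $207,200 at 11.5% = $23,828.00
Fee: $25,160.00 + $23,942.50 + $37,102.50 + $44,792.50 + $23,828.00 = $154,825.50
$154,825.50 is under the $231,500 cap.
Referral share: 40.5% of $154,825.50 = $62,704.33; lead counsel retains $154,825.50 − $62,704.33 = $92,121.17.

$62,704.33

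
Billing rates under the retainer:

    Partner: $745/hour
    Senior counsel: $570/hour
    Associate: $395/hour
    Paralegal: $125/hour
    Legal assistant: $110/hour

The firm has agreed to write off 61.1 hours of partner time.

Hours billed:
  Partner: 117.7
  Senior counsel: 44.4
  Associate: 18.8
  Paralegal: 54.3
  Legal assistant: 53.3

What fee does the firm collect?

$87,551.50

Partner: 117.7 × $745 = $87,686.50
Senior counsel: 44.4 × $570 = $25,308.00
Associate: 18.8 × $395 = $7,426.00
Paralegal: 54.3 × $125 = $6,787.50
Legal assistant: 53.3 × $110 = $5,863.00
Subtotal: $133,071.00
Write-off: 61.1 × $745 = $45,519.50
Total: $133,071.00 − $45,519.50 = $87,551.50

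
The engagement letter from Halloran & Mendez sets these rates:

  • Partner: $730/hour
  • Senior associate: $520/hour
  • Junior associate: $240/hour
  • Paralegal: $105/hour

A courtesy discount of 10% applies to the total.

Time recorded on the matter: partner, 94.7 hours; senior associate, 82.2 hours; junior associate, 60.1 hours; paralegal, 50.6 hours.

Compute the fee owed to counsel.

$118,450.80

Partner: 94.7 × $730 = $69,131.00
Senior associate: 82.2 × $520 = $42,744.00
Junior associate: 60.1 × $240 = $14,424.00
Paralegal: 50.6 × $105 = $5,313.00
Subtotal: $131,612.00
Less 10% discount: −$13,161.20
Total: $131,612.00 − $13,161.20 = $118,450.80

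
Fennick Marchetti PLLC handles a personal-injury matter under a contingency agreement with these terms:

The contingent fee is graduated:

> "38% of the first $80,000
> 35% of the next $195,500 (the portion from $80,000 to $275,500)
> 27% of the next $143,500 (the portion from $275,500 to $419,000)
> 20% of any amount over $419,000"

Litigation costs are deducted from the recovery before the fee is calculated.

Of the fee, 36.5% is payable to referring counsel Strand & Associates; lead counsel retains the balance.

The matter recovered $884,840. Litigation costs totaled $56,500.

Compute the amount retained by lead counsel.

$139,343.13

Fee base (net of costs): $884,840 − $56,500 = $828,340
First $80,000 at 38% = $30,400.00
Next $195,500 at 35% = $68,425.00
Next $143,500 at 27% = $38,745.00
Remaining $409,340 at 20% = $81,868.00
Fee: $30,400.00 + $68,425.00 + $38,745.00 + $81,868.00 = $219,438.00
Referral share: 36.5% of $219,438.00 = $80,094.87; lead counsel retains $219,438.00 − $80,094.87 = $139,343.13.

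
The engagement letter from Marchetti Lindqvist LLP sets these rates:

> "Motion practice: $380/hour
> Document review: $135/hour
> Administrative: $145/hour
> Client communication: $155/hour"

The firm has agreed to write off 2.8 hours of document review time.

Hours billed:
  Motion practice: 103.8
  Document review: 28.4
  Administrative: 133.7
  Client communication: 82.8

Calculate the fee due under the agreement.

$75,120.50

Motion practice: 103.8 × $380 = $39,444.00
Document review: 28.4 × $135 = $3,834.00
Administrative: 133.7 × $145 = $19,386.50
Client communication: 82.8 × $155 = $12,834.00
Subtotal: $75,498.50
Write-off: 2.8 × $135 = $378.00
Total: $75,498.50 − $378.00 = $75,120.50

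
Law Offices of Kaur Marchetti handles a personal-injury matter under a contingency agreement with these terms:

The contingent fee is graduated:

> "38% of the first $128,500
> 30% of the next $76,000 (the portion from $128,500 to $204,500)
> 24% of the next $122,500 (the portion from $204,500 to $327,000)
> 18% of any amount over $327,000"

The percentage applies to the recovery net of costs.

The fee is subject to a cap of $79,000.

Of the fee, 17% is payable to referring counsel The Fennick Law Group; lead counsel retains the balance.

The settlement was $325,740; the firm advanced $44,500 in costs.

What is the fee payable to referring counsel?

$13,430.00

Fee base (net of costs): $325,740 − $44,500 = $281,240
First $128,500 at 38% = $48,830.00
Next $76,000 at 30% = $22,800.00
Remaining $76,740 at 24% = $18,417.60
Fee: $48,830.00 + $22,800.00 + $18,417.60 = $90,047.60
$90,047.60 exceeds the $79,000 cap, so the fee is capped at $79,000.00.
Referral share: 17% of $79,000.00 = $13,430.00; lead counsel retains $79,000.00 − $13,430.00 = $65,570.00.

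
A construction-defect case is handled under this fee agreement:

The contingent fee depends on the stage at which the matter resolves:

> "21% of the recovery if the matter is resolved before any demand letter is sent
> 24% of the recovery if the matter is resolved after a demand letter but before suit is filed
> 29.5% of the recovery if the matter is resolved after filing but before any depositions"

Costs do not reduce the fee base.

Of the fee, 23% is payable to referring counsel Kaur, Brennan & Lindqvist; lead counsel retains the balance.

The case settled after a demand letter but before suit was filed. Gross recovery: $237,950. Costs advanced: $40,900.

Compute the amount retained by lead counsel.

$43,973.16

Fee base is the gross recovery, $237,950; costs are reimbursed separately.
The matter settled after a demand letter but before suit was filed, so the 24% rate applies.
$237,950 × 24% = $57,108.00
Referral share: 23% of $57,108.00 = $13,134.84; lead counsel retains $57,108.00 − $13,134.84 = $43,973.16.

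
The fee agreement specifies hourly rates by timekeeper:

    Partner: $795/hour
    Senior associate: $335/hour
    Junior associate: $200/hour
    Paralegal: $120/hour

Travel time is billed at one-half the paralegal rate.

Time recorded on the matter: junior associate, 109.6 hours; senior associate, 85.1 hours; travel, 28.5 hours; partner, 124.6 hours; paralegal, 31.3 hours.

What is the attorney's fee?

$154,951.50

Partner: 124.6 × $795 = $99,057.00
Senior associate: 85.1 × $335 = $28,508.50
Junior associate: 109.6 × $200 = $21,920.00
Paralegal: 31.3 × $120 = $3,756.00
Subtotal: $99,057.00 + $28,508.50 + $21,920.00 + $3,756.00 = $153,241.50
Travel: 28.5 × ($120 ÷ 2) = 28.5 × $60.00 = $1,710.00
Total: $153,241.50 + $1,710.00 = $154,951.50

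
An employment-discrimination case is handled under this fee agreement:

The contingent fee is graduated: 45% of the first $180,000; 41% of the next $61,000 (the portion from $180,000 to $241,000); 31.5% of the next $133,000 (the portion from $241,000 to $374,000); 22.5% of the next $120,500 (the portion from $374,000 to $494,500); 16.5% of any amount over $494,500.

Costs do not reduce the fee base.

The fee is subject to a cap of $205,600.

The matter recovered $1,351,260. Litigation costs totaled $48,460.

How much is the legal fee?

$205,600.00

Fee base is the gross recovery, $1,351,260; costs are reimbursed separately.
First $180,000 at 45% = $81,000.00
Next $61,000 at 41% = $25,010.00
Next $133,000 at 31.5% = $41,895.00
Next $120,500 at 22.5% = $27,112.50
Remaining $856,760 at 16.5% = $141,365.40
Fee: $81,000.00 + $25,010.00 + $41,895.00 + $27,112.50 + $141,365.40 = $316,382.90
$316,382.90 exceeds the $205,600 cap, so the fee is capped at $205,600.00.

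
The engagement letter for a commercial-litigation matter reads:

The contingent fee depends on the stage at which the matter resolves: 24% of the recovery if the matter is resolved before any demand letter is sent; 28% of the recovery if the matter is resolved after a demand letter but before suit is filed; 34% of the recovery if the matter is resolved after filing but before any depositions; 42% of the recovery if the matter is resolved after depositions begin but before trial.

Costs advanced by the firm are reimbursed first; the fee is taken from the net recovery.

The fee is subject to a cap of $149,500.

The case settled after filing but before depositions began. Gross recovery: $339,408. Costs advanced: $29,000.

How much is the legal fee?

Fee base (net of costs): $339,408 − $29,000 = $310,408
The matter settled after filing but before depositions began, so the 34% rate applies.
$310,408 × 34% = $105,538.72
$105,538.72 is under the $149,500 cap.

$105,538.72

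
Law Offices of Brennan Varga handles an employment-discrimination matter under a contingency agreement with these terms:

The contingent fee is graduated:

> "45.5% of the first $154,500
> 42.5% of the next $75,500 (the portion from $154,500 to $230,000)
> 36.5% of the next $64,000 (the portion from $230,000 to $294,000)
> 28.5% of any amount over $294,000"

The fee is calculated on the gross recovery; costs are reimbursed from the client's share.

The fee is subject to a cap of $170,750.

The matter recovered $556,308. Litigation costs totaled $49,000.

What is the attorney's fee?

Fee base is the gross recovery, $556,308; costs are reimbursed separately.
First $154,500 at 45.5% = $70,297.50
Next $75,500 at 42.5% = $32,087.50
Next $64,000 at 36.5% = $23,360.00
Remaining $262,308 at 28.5% = $74,757.78
Fee: $70,297.50 + $32,087.50 + $23,360.00 + $74,757.78 = $200,502.78
$200,502.78 exceeds the $170,750 cap, so the fee is capped at $170,750.00.

$170,750.00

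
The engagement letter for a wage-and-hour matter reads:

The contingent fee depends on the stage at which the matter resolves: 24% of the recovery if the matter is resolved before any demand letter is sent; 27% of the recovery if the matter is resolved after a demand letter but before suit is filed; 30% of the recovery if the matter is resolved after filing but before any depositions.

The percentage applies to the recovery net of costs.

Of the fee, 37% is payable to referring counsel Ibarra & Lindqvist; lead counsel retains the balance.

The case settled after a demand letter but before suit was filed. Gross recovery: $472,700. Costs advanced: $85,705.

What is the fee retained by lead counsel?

$65,827.85

Fee base (net of costs): $472,700 − $85,705 = $386,995
The matter settled after a demand letter but before suit was filed, so the 27% rate applies.
$386,995 × 27% = $104,488.65
Referral share: 37% of $104,488.65 = $38,660.80; lead counsel retains $104,488.65 − $38,660.80 = $65,827.85.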